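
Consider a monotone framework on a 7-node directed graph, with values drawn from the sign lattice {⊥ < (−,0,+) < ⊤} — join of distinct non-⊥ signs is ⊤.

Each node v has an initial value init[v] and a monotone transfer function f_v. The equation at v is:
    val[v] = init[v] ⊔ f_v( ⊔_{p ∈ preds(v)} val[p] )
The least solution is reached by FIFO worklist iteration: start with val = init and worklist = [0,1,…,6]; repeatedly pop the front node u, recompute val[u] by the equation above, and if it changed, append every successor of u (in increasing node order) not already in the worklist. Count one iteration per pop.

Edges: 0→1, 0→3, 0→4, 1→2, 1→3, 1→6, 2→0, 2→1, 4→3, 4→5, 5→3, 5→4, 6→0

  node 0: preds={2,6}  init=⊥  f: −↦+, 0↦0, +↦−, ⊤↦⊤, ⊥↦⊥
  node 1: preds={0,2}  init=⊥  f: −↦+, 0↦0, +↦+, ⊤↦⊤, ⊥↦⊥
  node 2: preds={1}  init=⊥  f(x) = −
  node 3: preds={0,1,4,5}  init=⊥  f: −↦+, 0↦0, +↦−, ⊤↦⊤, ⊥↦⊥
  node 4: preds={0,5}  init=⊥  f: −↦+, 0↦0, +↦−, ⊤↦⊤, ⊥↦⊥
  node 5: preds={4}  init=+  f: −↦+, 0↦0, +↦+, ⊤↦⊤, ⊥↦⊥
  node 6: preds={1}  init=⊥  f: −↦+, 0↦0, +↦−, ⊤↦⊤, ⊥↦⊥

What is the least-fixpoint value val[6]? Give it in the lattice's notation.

⊤

Trace (21 dequeues):
  [1] u=0 | in ⊥ | out ⊥ | ==
  [2] u=1 | in ⊥ | out ⊥ | ==
  [3] u=2 | in ⊥ | out − | prev ⊥ | push {0,1}
  [4] u=3 | in + | out − | prev ⊥ | push {}
  [5] u=4 | in + | out − | prev ⊥ | push {3}
  [6] u=5 | in − | out + | ==
  [7] u=6 | in ⊥ | out ⊥ | ==
  [8] u=0 | in − | out + | prev ⊥ | push {4}
  [9] u=1 | in ⊤ | out ⊤ | prev ⊥ | push {2,6}
  [10] u=3 | in ⊤ | out ⊤ | prev − | push {}
  [11] u=4 | in + | out − | ==
  [12] u=2 | in ⊤ | out − | ==
  [13] u=6 | in ⊤ | out ⊤ | prev ⊥ | push {0}
  [14] u=0 | in ⊤ | out ⊤ | prev + | push {1,3,4}
  [15] u=1 | in ⊤ | out ⊤ | ==
  [16] u=3 | in ⊤ | out ⊤ | ==
  [17] u=4 | in ⊤ | out ⊤ | prev − | push {3,5}
  [18] u=3 | in ⊤ | out ⊤ | ==
  [19] u=5 | in ⊤ | out ⊤ | prev + | push {3,4}
  [20] u=3 | in ⊤ | out ⊤ | ==
  [21] u=4 | in ⊤ | out ⊤ | ==

Converged values:
  [0] ⊤
  [1] ⊤
  [2] −
  [3] ⊤
  [4] ⊤
  [5] ⊤
  [6] ⊤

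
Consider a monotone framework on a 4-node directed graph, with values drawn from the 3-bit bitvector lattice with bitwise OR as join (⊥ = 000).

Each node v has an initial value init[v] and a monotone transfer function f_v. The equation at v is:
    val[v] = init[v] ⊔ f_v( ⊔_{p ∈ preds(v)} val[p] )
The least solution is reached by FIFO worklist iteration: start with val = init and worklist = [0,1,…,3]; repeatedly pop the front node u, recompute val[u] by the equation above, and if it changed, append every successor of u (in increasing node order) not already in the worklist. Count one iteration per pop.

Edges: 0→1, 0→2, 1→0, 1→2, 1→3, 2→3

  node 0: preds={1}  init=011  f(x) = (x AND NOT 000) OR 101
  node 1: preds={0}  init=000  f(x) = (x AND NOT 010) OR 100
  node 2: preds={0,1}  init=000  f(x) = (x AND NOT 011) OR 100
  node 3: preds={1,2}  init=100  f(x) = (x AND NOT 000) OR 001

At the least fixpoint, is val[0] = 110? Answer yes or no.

Trace (5 dequeues):
  [1] u=0 | in 000 | out 111 | prev 011 | push {}
  [2] u=1 | in 111 | out 101 | prev 000 | push {0}
  [3] u=2 | in 111 | out 100 | prev 000 | push {}
  [4] u=3 | in 101 | out 101 | prev 100 | push {}
  [5] u=0 | in 101 | out 111 | ==

Converged values:
  [0] 111
  [1] 101
  [2] 100
  [3] 101

no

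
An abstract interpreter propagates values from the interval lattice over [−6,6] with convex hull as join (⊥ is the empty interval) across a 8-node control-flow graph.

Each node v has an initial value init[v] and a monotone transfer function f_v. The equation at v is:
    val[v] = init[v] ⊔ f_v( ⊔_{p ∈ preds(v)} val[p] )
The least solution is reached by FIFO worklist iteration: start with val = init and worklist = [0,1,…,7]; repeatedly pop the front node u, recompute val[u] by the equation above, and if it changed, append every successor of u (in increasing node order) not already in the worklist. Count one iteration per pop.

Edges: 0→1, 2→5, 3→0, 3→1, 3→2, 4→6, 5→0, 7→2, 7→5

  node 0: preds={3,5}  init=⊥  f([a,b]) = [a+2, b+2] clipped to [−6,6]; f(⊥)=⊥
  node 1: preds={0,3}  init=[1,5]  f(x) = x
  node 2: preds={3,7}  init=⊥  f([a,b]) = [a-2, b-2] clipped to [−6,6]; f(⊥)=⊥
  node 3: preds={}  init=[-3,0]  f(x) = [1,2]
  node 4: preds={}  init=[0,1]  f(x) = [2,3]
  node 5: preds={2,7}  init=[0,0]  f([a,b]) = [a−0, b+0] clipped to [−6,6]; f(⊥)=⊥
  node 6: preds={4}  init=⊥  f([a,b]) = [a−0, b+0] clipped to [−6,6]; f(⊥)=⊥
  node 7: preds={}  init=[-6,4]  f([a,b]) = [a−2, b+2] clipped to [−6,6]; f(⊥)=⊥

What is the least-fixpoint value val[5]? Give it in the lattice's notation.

Trace (11 dequeues):
  [1] u=0 | in [-3,0] | out [-1,2] | prev ⊥ | push {}
  [2] u=1 | in [-3,2] | out [-3,5] | prev [1,5] | push {}
  [3] u=2 | in [-6,4] | out [-6,2] | prev ⊥ | push {}
  [4] u=3 | in ⊥ | out [-3,2] | prev [-3,0] | push {0,1,2}
  [5] u=4 | in ⊥ | out [0,3] | prev [0,1] | push {}
  [6] u=5 | in [-6,4] | out [-6,4] | prev [0,0] | push {}
  [7] u=6 | in [0,3] | out [0,3] | prev ⊥ | push {}
  [8] u=7 | in ⊥ | out [-6,4] | ==
  [9] u=0 | in [-6,4] | out [-4,6] | prev [-1,2] | push {}
  [10] u=1 | in [-4,6] | out [-4,6] | prev [-3,5] | push {}
  [11] u=2 | in [-6,4] | out [-6,2] | ==

Converged values:
  [0] [-4,6]
  [1] [-4,6]
  [2] [-6,2]
  [3] [-3,2]
  [4] [0,3]
  [5] [-6,4]
  [6] [0,3]
  [7] [-6,4]

[-6,4]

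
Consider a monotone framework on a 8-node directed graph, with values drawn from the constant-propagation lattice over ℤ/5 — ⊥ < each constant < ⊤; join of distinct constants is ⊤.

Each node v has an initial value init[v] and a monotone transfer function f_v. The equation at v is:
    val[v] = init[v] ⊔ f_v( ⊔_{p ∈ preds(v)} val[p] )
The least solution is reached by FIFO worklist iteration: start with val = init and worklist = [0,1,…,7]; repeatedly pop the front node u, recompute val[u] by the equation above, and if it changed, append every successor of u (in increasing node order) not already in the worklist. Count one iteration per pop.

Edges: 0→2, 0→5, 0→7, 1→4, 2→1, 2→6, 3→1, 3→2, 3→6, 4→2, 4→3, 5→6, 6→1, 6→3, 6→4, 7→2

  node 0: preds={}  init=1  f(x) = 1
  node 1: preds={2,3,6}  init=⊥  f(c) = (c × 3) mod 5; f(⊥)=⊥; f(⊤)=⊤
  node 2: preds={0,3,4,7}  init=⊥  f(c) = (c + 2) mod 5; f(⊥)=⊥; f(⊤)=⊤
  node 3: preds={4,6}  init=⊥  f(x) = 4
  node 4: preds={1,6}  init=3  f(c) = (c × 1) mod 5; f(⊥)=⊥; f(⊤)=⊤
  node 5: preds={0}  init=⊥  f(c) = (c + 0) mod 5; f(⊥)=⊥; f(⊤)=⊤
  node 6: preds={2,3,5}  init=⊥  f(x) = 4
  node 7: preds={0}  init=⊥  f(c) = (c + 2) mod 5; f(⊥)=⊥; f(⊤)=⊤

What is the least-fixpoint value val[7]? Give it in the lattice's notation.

Trace (14 dequeues):
  [1] u=0 | in ⊥ | out 1 | ==
  [2] u=1 | in ⊥ | out ⊥ | ==
  [3] u=2 | in ⊤ | out ⊤ | prev ⊥ | push {1}
  [4] u=3 | in 3 | out 4 | prev ⊥ | push {2}
  [5] u=4 | in ⊥ | out 3 | ==
  [6] u=5 | in 1 | out 1 | prev ⊥ | push {}
  [7] u=6 | in ⊤ | out 4 | prev ⊥ | push {3,4}
  [8] u=7 | in 1 | out 3 | prev ⊥ | push {}
  [9] u=1 | in ⊤ | out ⊤ | prev ⊥ | push {}
  [10] u=2 | in ⊤ | out ⊤ | ==
  [11] u=3 | in ⊤ | out 4 | ==
  [12] u=4 | in ⊤ | out ⊤ | prev 3 | push {2,3}
  [13] u=2 | in ⊤ | out ⊤ | ==
  [14] u=3 | in ⊤ | out 4 | ==

Converged values:
  [0] 1
  [1] ⊤
  [2] ⊤
  [3] 4
  [4] ⊤
  [5] 1
  [6] 4
  [7] 3

3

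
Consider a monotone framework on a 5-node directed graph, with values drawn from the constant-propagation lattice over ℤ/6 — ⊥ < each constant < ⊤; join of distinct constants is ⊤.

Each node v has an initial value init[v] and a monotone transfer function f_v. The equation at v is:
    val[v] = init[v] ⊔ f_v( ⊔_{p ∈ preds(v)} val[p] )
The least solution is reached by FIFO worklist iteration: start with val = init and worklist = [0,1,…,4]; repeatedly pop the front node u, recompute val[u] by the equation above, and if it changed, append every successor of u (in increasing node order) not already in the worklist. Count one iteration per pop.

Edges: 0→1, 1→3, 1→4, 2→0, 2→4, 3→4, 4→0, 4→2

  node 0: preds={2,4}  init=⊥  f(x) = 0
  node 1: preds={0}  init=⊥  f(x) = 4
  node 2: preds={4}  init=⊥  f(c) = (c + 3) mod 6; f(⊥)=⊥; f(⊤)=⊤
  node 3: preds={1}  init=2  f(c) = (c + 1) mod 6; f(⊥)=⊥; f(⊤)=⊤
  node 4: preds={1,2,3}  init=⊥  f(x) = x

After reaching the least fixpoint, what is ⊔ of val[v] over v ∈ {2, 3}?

⊤

Iteration log — 9 steps:
  step 1. node 0  ⊔preds=⊥  new=0  old=⊥  +wl: 
  step 2. node 1  ⊔preds=0  new=4  old=⊥  +wl: 
  step 3. node 2  ⊔preds=⊥  new=⊥  stable
  step 4. node 3  ⊔preds=4  new=⊤  old=2  +wl: 
  step 5. node 4  ⊔preds=⊤  new=⊤  old=⊥  +wl: 0,2
  step 6. node 0  ⊔preds=⊤  new=0  stable
  step 7. node 2  ⊔preds=⊤  new=⊤  old=⊥  +wl: 0,4
  step 8. node 0  ⊔preds=⊤  new=0  stable
  step 9. node 4  ⊔preds=⊤  new=⊤  stable

Least fixpoint reached:
  node 0: 0
  node 1: 4
  node 2: ⊤
  node 3: ⊤
  node 4: ⊤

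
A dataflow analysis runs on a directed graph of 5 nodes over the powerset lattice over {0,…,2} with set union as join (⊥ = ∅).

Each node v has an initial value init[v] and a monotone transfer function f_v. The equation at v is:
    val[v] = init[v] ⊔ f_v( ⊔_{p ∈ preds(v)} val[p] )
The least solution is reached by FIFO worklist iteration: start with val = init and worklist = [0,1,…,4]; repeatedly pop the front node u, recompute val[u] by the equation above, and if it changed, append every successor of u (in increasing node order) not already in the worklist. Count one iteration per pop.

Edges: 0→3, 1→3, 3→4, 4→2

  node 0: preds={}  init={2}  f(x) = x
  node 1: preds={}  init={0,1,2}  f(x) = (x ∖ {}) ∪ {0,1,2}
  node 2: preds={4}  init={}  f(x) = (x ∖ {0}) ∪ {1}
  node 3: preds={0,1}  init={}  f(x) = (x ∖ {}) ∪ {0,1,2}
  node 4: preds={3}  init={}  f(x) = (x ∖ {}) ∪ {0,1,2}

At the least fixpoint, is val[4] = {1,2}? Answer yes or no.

Iteration log — 6 steps:
  step 1. node 0  ⊔preds={}  new={2}  stable
  step 2. node 1  ⊔preds={}  new={0,1,2}  stable
  step 3. node 2  ⊔preds={}  new={1}  old={}  +wl: 
  step 4. node 3  ⊔preds={0,1,2}  new={0,1,2}  old={}  +wl: 
  step 5. node 4  ⊔preds={0,1,2}  new={0,1,2}  old={}  +wl: 2
  step 6. node 2  ⊔preds={0,1,2}  new={1,2}  old={1}  +wl: 

Least fixpoint reached:
  node 0: {2}
  node 1: {0,1,2}
  node 2: {1,2}
  node 3: {0,1,2}
  node 4: {0,1,2}

no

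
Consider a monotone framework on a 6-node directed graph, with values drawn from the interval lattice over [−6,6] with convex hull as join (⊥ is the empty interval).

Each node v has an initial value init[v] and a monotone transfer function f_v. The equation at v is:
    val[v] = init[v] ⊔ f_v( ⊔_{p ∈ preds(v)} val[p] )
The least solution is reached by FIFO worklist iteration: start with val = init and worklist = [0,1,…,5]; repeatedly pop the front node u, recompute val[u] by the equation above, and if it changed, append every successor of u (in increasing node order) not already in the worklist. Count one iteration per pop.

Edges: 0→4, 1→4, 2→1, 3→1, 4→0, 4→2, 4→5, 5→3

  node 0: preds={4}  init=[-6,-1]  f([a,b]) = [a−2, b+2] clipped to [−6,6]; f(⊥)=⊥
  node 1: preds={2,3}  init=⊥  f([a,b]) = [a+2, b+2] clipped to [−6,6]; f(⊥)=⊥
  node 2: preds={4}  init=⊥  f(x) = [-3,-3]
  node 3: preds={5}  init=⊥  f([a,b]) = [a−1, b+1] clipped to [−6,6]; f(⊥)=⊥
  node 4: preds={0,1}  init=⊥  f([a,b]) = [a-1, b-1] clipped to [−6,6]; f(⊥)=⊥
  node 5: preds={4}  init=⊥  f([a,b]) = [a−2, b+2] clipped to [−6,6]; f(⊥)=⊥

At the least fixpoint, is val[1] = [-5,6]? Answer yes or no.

Worklist (35 pops):
  #1 pop 0: in=⊥ → [-6,-1] (no change)
  #2 pop 1: in=⊥ → ⊥ (no change)
  #3 pop 2: in=⊥ → [-3,-3] (was ⊥); enqueue [1]
  #4 pop 3: in=⊥ → ⊥ (no change)
  #5 pop 4: in=[-6,-1] → [-6,-2] (was ⊥); enqueue [0,2]
  #6 pop 5: in=[-6,-2] → [-6,0] (was ⊥); enqueue [3]
  #7 pop 1: in=[-3,-3] → [-1,-1] (was ⊥); enqueue [4]
  #8 pop 0: in=[-6,-2] → [-6,0] (was [-6,-1]); enqueue []
  #9 pop 2: in=[-6,-2] → [-3,-3] (no change)
  #10 pop 3: in=[-6,0] → [-6,1] (was ⊥); enqueue [1]
  #11 pop 4: in=[-6,0] → [-6,-1] (was [-6,-2]); enqueue [0,2,5]
  #12 pop 1: in=[-6,1] → [-4,3] (was [-1,-1]); enqueue [4]
  #13 pop 0: in=[-6,-1] → [-6,1] (was [-6,0]); enqueue []
  #14 pop 2: in=[-6,-1] → [-3,-3] (no change)
  #15 pop 5: in=[-6,-1] → [-6,1] (was [-6,0]); enqueue [3]
  #16 pop 4: in=[-6,3] → [-6,2] (was [-6,-1]); enqueue [0,2,5]
  #17 pop 3: in=[-6,1] → [-6,2] (was [-6,1]); enqueue [1]
  #18 pop 0: in=[-6,2] → [-6,4] (was [-6,1]); enqueue [4]
  #19 pop 2: in=[-6,2] → [-3,-3] (no change)
  #20 pop 5: in=[-6,2] → [-6,4] (was [-6,1]); enqueue [3]
  #21 pop 1: in=[-6,2] → [-4,4] (was [-4,3]); enqueue []
  #22 pop 4: in=[-6,4] → [-6,3] (was [-6,2]); enqueue [0,2,5]
  #23 pop 3: in=[-6,4] → [-6,5] (was [-6,2]); enqueue [1]
  #24 pop 0: in=[-6,3] → [-6,5] (was [-6,4]); enqueue [4]
  #25 pop 2: in=[-6,3] → [-3,-3] (no change)
  #26 pop 5: in=[-6,3] → [-6,5] (was [-6,4]); enqueue [3]
  #27 pop 1: in=[-6,5] → [-4,6] (was [-4,4]); enqueue []
  #28 pop 4: in=[-6,6] → [-6,5] (was [-6,3]); enqueue [0,2,5]
  #29 pop 3: in=[-6,5] → [-6,6] (was [-6,5]); enqueue [1]
  #30 pop 0: in=[-6,5] → [-6,6] (was [-6,5]); enqueue [4]
  #31 pop 2: in=[-6,5] → [-3,-3] (no change)
  #32 pop 5: in=[-6,5] → [-6,6] (was [-6,5]); enqueue [3]
  #33 pop 1: in=[-6,6] → [-4,6] (no change)
  #34 pop 4: in=[-6,6] → [-6,5] (no change)
  #35 pop 3: in=[-6,6] → [-6,6] (no change)

Fixpoint:
  val[0] = [-6,6]
  val[1] = [-4,6]
  val[2] = [-3,-3]
  val[3] = [-6,6]
  val[4] = [-6,5]
  val[5] = [-6,6]

no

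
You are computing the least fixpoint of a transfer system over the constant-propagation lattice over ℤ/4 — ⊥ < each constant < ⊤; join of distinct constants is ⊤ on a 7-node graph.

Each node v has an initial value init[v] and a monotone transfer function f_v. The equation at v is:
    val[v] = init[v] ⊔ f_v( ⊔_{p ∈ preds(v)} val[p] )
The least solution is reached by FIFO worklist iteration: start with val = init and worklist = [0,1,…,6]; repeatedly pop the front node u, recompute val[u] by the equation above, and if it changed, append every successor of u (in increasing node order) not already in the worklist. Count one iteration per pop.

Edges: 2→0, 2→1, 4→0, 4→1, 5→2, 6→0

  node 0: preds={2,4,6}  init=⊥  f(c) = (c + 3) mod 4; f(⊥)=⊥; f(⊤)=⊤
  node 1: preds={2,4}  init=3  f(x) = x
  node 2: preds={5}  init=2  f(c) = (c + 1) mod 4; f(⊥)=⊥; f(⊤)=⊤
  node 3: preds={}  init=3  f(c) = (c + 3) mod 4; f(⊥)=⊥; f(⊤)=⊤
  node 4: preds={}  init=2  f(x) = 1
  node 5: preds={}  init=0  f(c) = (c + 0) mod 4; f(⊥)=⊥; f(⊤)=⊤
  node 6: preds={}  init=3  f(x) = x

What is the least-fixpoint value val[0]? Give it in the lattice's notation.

⊤

Iteration log — 9 steps:
  step 1. node 0  ⊔preds=⊤  new=⊤  old=⊥  +wl: 
  step 2. node 1  ⊔preds=2  new=⊤  old=3  +wl: 
  step 3. node 2  ⊔preds=0  new=⊤  old=2  +wl: 0,1
  step 4. node 3  ⊔preds=⊥  new=3  stable
  step 5. node 4  ⊔preds=⊥  new=⊤  old=2  +wl: 
  step 6. node 5  ⊔preds=⊥  new=0  stable
  step 7. node 6  ⊔preds=⊥  new=3  stable
  step 8. node 0  ⊔preds=⊤  new=⊤  stable
  step 9. node 1  ⊔preds=⊤  new=⊤  stable

Least fixpoint reached:
  node 0: ⊤
  node 1: ⊤
  node 2: ⊤
  node 3: 3
  node 4: ⊤
  node 5: 0
  node 6: 3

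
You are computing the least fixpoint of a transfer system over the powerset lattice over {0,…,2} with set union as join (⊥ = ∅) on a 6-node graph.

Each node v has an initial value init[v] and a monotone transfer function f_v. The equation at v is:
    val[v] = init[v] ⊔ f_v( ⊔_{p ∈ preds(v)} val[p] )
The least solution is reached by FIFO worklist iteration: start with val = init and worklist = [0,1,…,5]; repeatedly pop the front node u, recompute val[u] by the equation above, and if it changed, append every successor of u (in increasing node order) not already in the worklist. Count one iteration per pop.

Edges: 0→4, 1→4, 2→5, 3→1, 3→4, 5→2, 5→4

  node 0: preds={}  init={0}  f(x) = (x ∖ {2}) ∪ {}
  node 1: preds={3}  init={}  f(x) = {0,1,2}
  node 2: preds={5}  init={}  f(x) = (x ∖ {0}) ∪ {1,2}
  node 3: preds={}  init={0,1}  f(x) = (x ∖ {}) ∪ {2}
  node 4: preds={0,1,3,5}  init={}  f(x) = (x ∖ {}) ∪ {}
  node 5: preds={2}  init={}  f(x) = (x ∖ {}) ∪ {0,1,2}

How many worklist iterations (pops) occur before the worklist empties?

9

Iteration log — 9 steps:
  step 1. node 0  ⊔preds={}  new={0}  stable
  step 2. node 1  ⊔preds={0,1}  new={0,1,2}  old={}  +wl: 
  step 3. node 2  ⊔preds={}  new={1,2}  old={}  +wl: 
  step 4. node 3  ⊔preds={}  new={0,1,2}  old={0,1}  +wl: 1
  step 5. node 4  ⊔preds={0,1,2}  new={0,1,2}  old={}  +wl: 
  step 6. node 5  ⊔preds={1,2}  new={0,1,2}  old={}  +wl: 2,4
  step 7. node 1  ⊔preds={0,1,2}  new={0,1,2}  stable
  step 8. node 2  ⊔preds={0,1,2}  new={1,2}  stable
  step 9. node 4  ⊔preds={0,1,2}  new={0,1,2}  stable

Least fixpoint reached:
  node 0: {0}
  node 1: {0,1,2}
  node 2: {1,2}
  node 3: {0,1,2}
  node 4: {0,1,2}
  node 5: {0,1,2}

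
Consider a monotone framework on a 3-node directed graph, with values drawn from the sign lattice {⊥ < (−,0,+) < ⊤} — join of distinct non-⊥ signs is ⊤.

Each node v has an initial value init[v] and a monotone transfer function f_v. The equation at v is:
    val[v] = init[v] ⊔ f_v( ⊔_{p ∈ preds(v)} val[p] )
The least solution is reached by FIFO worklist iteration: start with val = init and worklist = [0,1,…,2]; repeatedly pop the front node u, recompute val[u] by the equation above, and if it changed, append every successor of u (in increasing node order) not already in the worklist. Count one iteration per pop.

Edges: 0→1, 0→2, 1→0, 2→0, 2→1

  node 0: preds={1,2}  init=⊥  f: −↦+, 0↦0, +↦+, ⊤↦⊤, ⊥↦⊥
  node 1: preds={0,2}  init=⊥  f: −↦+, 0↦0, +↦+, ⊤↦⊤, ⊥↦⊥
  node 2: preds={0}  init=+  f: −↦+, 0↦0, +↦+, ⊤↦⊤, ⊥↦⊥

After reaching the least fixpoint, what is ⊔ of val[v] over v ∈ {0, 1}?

Trace (4 dequeues):
  [1] u=0 | in + | out + | prev ⊥ | push {}
  [2] u=1 | in + | out + | prev ⊥ | push {0}
  [3] u=2 | in + | out + | ==
  [4] u=0 | in + | out + | ==

Converged values:
  [0] +
  [1] +
  [2] +

+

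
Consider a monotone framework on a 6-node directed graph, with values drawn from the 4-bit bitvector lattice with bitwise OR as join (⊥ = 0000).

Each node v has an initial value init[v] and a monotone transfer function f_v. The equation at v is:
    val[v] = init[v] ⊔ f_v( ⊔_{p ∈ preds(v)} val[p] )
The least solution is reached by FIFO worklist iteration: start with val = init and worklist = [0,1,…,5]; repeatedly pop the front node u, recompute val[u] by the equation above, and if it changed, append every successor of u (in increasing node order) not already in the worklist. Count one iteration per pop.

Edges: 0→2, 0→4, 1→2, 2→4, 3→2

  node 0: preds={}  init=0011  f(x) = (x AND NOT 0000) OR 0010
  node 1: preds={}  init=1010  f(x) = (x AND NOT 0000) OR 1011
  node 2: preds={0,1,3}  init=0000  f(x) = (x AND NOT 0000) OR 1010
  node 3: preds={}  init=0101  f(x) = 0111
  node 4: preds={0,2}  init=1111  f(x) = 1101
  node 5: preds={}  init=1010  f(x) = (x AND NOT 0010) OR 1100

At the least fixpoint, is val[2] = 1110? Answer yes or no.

no

Trace (7 dequeues):
  [1] u=0 | in 0000 | out 0011 | ==
  [2] u=1 | in 0000 | out 1011 | prev 1010 | push {}
  [3] u=2 | in 1111 | out 1111 | prev 0000 | push {}
  [4] u=3 | in 0000 | out 0111 | prev 0101 | push {2}
  [5] u=4 | in 1111 | out 1111 | ==
  [6] u=5 | in 0000 | out 1110 | prev 1010 | push {}
  [7] u=2 | in 1111 | out 1111 | ==

Converged values:
  [0] 0011
  [1] 1011
  [2] 1111
  [3] 0111
  [4] 1111
  [5] 1110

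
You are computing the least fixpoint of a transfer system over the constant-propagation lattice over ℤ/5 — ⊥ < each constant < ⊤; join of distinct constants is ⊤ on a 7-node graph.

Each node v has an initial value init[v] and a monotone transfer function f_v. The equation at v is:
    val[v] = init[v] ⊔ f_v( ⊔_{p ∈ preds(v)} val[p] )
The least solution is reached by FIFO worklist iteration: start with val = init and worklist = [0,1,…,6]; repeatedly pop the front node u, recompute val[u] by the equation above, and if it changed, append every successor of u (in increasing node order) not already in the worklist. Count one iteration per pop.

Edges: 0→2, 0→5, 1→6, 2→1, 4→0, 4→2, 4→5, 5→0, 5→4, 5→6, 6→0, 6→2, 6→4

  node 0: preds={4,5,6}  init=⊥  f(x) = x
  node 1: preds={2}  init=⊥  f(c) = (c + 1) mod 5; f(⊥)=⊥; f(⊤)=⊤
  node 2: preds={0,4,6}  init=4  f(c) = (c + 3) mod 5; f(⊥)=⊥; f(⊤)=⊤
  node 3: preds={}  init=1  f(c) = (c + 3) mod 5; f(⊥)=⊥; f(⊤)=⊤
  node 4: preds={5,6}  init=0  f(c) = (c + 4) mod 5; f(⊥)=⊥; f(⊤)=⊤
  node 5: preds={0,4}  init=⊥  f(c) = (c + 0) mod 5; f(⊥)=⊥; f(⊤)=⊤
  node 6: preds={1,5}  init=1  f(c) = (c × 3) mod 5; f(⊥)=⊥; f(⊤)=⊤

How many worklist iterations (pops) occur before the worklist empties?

Worklist (14 pops):
  #1 pop 0: in=⊤ → ⊤ (was ⊥); enqueue []
  #2 pop 1: in=4 → 0 (was ⊥); enqueue []
  #3 pop 2: in=⊤ → ⊤ (was 4); enqueue [1]
  #4 pop 3: in=⊥ → 1 (no change)
  #5 pop 4: in=1 → 0 (no change)
  #6 pop 5: in=⊤ → ⊤ (was ⊥); enqueue [0,4]
  #7 pop 6: in=⊤ → ⊤ (was 1); enqueue [2]
  #8 pop 1: in=⊤ → ⊤ (was 0); enqueue [6]
  #9 pop 0: in=⊤ → ⊤ (no change)
  #10 pop 4: in=⊤ → ⊤ (was 0); enqueue [0,5]
  #11 pop 2: in=⊤ → ⊤ (no change)
  #12 pop 6: in=⊤ → ⊤ (no change)
  #13 pop 0: in=⊤ → ⊤ (no change)
  #14 pop 5: in=⊤ → ⊤ (no change)

Fixpoint:
  val[0] = ⊤
  val[1] = ⊤
  val[2] = ⊤
  val[3] = 1
  val[4] = ⊤
  val[5] = ⊤
  val[6] = ⊤

14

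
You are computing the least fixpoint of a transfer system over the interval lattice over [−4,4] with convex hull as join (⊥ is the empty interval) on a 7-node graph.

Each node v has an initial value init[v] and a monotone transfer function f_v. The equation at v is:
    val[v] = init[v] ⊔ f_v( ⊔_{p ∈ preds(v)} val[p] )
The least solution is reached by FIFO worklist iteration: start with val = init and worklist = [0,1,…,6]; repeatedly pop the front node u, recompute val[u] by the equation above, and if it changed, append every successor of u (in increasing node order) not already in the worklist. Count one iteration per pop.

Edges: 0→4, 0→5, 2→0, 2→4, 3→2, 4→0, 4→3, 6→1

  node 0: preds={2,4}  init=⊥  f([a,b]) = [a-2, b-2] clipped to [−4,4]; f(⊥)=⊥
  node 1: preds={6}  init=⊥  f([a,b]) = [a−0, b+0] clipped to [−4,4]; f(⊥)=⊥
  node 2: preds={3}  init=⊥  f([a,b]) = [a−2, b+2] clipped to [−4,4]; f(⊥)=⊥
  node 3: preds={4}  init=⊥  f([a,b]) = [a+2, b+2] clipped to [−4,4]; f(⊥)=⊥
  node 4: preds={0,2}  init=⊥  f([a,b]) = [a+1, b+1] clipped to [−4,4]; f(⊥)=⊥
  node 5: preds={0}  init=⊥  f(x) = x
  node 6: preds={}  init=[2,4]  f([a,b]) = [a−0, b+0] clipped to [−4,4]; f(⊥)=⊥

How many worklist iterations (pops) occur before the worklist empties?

7

Iteration log — 7 steps:
  step 1. node 0  ⊔preds=⊥  new=⊥  stable
  step 2. node 1  ⊔preds=[2,4]  new=[2,4]  old=⊥  +wl: 
  step 3. node 2  ⊔preds=⊥  new=⊥  stable
  step 4. node 3  ⊔preds=⊥  new=⊥  stable
  step 5. node 4  ⊔preds=⊥  new=⊥  stable
  step 6. node 5  ⊔preds=⊥  new=⊥  stable
  step 7. node 6  ⊔preds=⊥  new=[2,4]  stable

Least fixpoint reached:
  node 0: ⊥
  node 1: [2,4]
  node 2: ⊥
  node 3: ⊥
  node 4: ⊥
  node 5: ⊥
  node 6: [2,4]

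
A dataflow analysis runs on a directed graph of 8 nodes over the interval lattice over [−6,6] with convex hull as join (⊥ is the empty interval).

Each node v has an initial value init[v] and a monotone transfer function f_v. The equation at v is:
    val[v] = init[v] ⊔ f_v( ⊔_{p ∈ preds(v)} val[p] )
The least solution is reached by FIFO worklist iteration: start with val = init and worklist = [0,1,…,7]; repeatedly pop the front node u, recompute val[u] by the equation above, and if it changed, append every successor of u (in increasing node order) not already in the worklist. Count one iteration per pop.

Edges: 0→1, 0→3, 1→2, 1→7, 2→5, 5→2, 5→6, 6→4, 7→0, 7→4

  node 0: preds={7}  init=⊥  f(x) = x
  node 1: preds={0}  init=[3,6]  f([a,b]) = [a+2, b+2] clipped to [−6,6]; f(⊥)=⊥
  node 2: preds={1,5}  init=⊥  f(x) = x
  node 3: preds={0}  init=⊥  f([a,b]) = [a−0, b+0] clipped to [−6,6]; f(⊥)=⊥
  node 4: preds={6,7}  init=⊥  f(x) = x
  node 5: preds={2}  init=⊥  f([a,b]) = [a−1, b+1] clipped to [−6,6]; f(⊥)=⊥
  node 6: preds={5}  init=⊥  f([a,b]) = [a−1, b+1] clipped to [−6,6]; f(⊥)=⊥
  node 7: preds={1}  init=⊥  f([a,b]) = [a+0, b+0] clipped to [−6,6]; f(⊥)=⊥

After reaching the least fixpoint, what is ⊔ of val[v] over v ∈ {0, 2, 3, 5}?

[-6,6]

Trace (45 dequeues):
  [1] u=0 | in ⊥ | out ⊥ | ==
  [2] u=1 | in ⊥ | out [3,6] | ==
  [3] u=2 | in [3,6] | out [3,6] | prev ⊥ | push {}
  [4] u=3 | in ⊥ | out ⊥ | ==
  [5] u=4 | in ⊥ | out ⊥ | ==
  [6] u=5 | in [3,6] | out [2,6] | prev ⊥ | push {2}
  [7] u=6 | in [2,6] | out [1,6] | prev ⊥ | push {4}
  [8] u=7 | in [3,6] | out [3,6] | prev ⊥ | push {0}
  [9] u=2 | in [2,6] | out [2,6] | prev [3,6] | push {5}
  [10] u=4 | in [1,6] | out [1,6] | prev ⊥ | push {}
  [11] u=0 | in [3,6] | out [3,6] | prev ⊥ | push {1,3}
  [12] u=5 | in [2,6] | out [1,6] | prev [2,6] | push {2,6}
  [13] u=1 | in [3,6] | out [3,6] | ==
  [14] u=3 | in [3,6] | out [3,6] | prev ⊥ | push {}
  [15] u=2 | in [1,6] | out [1,6] | prev [2,6] | push {5}
  [16] u=6 | in [1,6] | out [0,6] | prev [1,6] | push {4}
  [17] u=5 | in [1,6] | out [0,6] | prev [1,6] | push {2,6}
  [18] u=4 | in [0,6] | out [0,6] | prev [1,6] | push {}
  [19] u=2 | in [0,6] | out [0,6] | prev [1,6] | push {5}
  [20] u=6 | in [0,6] | out [-1,6] | prev [0,6] | push {4}
  [21] u=5 | in [0,6] | out [-1,6] | prev [0,6] | push {2,6}
  [22] u=4 | in [-1,6] | out [-1,6] | prev [0,6] | push {}
  [23] u=2 | in [-1,6] | out [-1,6] | prev [0,6] | push {5}
  [24] u=6 | in [-1,6] | out [-2,6] | prev [-1,6] | push {4}
  [25] u=5 | in [-1,6] | out [-2,6] | prev [-1,6] | push {2,6}
  [26] u=4 | in [-2,6] | out [-2,6] | prev [-1,6] | push {}
  [27] u=2 | in [-2,6] | out [-2,6] | prev [-1,6] | push {5}
  [28] u=6 | in [-2,6] | out [-3,6] | prev [-2,6] | push {4}
  [29] u=5 | in [-2,6] | out [-3,6] | prev [-2,6] | push {2,6}
  [30] u=4 | in [-3,6] | out [-3,6] | prev [-2,6] | push {}
  [31] u=2 | in [-3,6] | out [-3,6] | prev [-2,6] | push {5}
  [32] u=6 | in [-3,6] | out [-4,6] | prev [-3,6] | push {4}
  [33] u=5 | in [-3,6] | out [-4,6] | prev [-3,6] | push {2,6}
  [34] u=4 | in [-4,6] | out [-4,6] | prev [-3,6] | push {}
  [35] u=2 | in [-4,6] | out [-4,6] | prev [-3,6] | push {5}
  [36] u=6 | in [-4,6] | out [-5,6] | prev [-4,6] | push {4}
  [37] u=5 | in [-4,6] | out [-5,6] | prev [-4,6] | push {2,6}
  [38] u=4 | in [-5,6] | out [-5,6] | prev [-4,6] | push {}
  [39] u=2 | in [-5,6] | out [-5,6] | prev [-4,6] | push {5}
  [40] u=6 | in [-5,6] | out [-6,6] | prev [-5,6] | push {4}
  [41] u=5 | in [-5,6] | out [-6,6] | prev [-5,6] | push {2,6}
  [42] u=4 | in [-6,6] | out [-6,6] | prev [-5,6] | push {}
  [43] u=2 | in [-6,6] | out [-6,6] | prev [-5,6] | push {5}
  [44] u=6 | in [-6,6] | out [-6,6] | ==
  [45] u=5 | in [-6,6] | out [-6,6] | ==

Converged values:
  [0] [3,6]
  [1] [3,6]
  [2] [-6,6]
  [3] [3,6]
  [4] [-6,6]
  [5] [-6,6]
  [6] [-6,6]
  [7] [3,6]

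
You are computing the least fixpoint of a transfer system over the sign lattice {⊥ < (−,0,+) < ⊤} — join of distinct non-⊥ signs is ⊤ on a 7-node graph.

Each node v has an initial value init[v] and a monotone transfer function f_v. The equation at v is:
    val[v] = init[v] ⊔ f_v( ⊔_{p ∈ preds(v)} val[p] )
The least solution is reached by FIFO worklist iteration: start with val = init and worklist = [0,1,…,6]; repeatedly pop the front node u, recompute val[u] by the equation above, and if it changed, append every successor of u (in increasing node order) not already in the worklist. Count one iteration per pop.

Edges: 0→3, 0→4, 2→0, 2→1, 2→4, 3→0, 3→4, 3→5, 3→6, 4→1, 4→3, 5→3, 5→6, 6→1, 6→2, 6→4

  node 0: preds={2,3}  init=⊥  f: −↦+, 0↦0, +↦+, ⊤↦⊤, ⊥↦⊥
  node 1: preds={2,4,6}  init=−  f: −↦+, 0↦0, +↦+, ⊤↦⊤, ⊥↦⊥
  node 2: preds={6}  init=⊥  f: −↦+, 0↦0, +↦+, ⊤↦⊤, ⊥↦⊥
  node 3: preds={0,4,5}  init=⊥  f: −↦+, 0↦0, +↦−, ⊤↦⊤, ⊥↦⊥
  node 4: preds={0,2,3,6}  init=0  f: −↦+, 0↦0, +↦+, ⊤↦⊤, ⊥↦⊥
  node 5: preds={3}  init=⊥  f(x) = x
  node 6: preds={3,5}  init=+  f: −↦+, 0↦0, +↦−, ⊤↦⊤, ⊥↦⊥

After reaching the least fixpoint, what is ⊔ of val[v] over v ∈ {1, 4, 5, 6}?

Trace (17 dequeues):
  [1] u=0 | in ⊥ | out ⊥ | ==
  [2] u=1 | in ⊤ | out ⊤ | prev − | push {}
  [3] u=2 | in + | out + | prev ⊥ | push {0,1}
  [4] u=3 | in 0 | out 0 | prev ⊥ | push {}
  [5] u=4 | in ⊤ | out ⊤ | prev 0 | push {3}
  [6] u=5 | in 0 | out 0 | prev ⊥ | push {}
  [7] u=6 | in 0 | out ⊤ | prev + | push {2,4}
  [8] u=0 | in ⊤ | out ⊤ | prev ⊥ | push {}
  [9] u=1 | in ⊤ | out ⊤ | ==
  [10] u=3 | in ⊤ | out ⊤ | prev 0 | push {0,5,6}
  [11] u=2 | in ⊤ | out ⊤ | prev + | push {1}
  [12] u=4 | in ⊤ | out ⊤ | ==
  [13] u=0 | in ⊤ | out ⊤ | ==
  [14] u=5 | in ⊤ | out ⊤ | prev 0 | push {3}
  [15] u=6 | in ⊤ | out ⊤ | ==
  [16] u=1 | in ⊤ | out ⊤ | ==
  [17] u=3 | in ⊤ | out ⊤ | ==

Converged values:
  [0] ⊤
  [1] ⊤
  [2] ⊤
  [3] ⊤
  [4] ⊤
  [5] ⊤
  [6] ⊤

⊤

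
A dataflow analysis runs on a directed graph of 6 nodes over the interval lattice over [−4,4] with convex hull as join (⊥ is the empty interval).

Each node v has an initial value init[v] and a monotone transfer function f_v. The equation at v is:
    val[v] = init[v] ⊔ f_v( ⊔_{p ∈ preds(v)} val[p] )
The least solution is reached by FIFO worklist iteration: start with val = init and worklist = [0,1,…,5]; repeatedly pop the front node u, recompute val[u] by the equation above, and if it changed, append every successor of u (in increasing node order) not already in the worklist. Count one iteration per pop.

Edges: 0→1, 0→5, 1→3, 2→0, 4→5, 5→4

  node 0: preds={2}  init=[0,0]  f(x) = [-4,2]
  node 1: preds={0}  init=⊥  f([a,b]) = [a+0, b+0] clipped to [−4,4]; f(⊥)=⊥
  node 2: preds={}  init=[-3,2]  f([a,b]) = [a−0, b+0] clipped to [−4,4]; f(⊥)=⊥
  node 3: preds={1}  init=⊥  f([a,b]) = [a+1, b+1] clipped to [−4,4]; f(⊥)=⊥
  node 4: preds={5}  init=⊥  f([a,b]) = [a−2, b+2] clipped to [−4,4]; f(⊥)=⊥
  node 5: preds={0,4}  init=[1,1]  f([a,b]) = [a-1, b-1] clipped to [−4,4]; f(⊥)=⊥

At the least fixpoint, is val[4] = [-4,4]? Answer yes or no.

Trace (9 dequeues):
  [1] u=0 | in [-3,2] | out [-4,2] | prev [0,0] | push {}
  [2] u=1 | in [-4,2] | out [-4,2] | prev ⊥ | push {}
  [3] u=2 | in ⊥ | out [-3,2] | ==
  [4] u=3 | in [-4,2] | out [-3,3] | prev ⊥ | push {}
  [5] u=4 | in [1,1] | out [-1,3] | prev ⊥ | push {}
  [6] u=5 | in [-4,3] | out [-4,2] | prev [1,1] | push {4}
  [7] u=4 | in [-4,2] | out [-4,4] | prev [-1,3] | push {5}
  [8] u=5 | in [-4,4] | out [-4,3] | prev [-4,2] | push {4}
  [9] u=4 | in [-4,3] | out [-4,4] | ==

Converged values:
  [0] [-4,2]
  [1] [-4,2]
  [2] [-3,2]
  [3] [-3,3]
  [4] [-4,4]
  [5] [-4,3]

yes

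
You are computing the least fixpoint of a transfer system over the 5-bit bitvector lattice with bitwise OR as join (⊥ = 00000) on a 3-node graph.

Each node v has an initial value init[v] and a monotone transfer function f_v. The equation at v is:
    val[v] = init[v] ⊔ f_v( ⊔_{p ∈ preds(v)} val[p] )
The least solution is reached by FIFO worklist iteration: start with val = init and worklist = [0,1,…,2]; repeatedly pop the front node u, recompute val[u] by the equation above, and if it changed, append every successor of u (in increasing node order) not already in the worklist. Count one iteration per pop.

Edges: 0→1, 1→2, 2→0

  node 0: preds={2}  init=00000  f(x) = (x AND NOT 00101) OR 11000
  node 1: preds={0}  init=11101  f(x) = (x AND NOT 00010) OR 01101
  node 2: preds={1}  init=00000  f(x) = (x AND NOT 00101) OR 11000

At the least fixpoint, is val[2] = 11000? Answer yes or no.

Worklist (4 pops):
  #1 pop 0: in=00000 → 11000 (was 00000); enqueue []
  #2 pop 1: in=11000 → 11101 (no change)
  #3 pop 2: in=11101 → 11000 (was 00000); enqueue [0]
  #4 pop 0: in=11000 → 11000 (no change)

Fixpoint:
  val[0] = 11000
  val[1] = 11101
  val[2] = 11000

yes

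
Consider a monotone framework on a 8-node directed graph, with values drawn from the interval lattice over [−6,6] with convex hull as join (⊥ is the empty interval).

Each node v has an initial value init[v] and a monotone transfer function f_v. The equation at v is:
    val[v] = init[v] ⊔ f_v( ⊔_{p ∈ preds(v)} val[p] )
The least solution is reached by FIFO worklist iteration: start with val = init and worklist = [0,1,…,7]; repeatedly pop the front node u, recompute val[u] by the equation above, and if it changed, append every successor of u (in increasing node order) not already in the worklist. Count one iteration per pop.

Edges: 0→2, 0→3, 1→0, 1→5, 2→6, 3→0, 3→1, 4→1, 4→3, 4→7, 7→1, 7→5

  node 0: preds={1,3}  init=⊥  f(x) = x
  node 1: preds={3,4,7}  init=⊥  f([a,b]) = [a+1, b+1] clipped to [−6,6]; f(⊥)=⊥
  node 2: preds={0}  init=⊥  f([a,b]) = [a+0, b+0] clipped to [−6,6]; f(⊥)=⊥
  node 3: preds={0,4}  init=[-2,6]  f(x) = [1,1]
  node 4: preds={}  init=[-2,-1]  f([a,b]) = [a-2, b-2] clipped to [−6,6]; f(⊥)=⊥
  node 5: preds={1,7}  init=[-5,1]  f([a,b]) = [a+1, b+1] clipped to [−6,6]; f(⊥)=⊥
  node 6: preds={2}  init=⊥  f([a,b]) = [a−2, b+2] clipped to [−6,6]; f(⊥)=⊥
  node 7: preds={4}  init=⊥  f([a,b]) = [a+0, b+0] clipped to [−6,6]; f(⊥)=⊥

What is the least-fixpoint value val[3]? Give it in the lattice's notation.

[-2,6]

Worklist (11 pops):
  #1 pop 0: in=[-2,6] → [-2,6] (was ⊥); enqueue []
  #2 pop 1: in=[-2,6] → [-1,6] (was ⊥); enqueue [0]
  #3 pop 2: in=[-2,6] → [-2,6] (was ⊥); enqueue []
  #4 pop 3: in=[-2,6] → [-2,6] (no change)
  #5 pop 4: in=⊥ → [-2,-1] (no change)
  #6 pop 5: in=[-1,6] → [-5,6] (was [-5,1]); enqueue []
  #7 pop 6: in=[-2,6] → [-4,6] (was ⊥); enqueue []
  #8 pop 7: in=[-2,-1] → [-2,-1] (was ⊥); enqueue [1,5]
  #9 pop 0: in=[-2,6] → [-2,6] (no change)
  #10 pop 1: in=[-2,6] → [-1,6] (no change)
  #11 pop 5: in=[-2,6] → [-5,6] (no change)

Fixpoint:
  val[0] = [-2,6]
  val[1] = [-1,6]
  val[2] = [-2,6]
  val[3] = [-2,6]
  val[4] = [-2,-1]
  val[5] = [-5,6]
  val[6] = [-4,6]
  val[7] = [-2,-1]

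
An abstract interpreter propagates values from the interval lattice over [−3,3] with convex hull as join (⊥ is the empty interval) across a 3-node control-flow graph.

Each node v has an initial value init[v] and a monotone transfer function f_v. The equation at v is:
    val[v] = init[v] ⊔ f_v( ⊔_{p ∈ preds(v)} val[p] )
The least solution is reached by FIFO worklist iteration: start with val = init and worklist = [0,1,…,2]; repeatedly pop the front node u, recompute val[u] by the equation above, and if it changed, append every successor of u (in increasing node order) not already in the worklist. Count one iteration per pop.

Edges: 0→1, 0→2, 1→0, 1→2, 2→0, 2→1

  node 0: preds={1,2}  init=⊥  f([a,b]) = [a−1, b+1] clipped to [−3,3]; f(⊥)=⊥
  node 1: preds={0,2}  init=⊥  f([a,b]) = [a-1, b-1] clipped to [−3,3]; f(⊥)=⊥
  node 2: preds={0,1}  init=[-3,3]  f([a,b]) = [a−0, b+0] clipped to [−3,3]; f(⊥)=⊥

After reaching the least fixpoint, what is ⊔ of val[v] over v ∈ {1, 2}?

[-3,3]

Worklist (4 pops):
  #1 pop 0: in=[-3,3] → [-3,3] (was ⊥); enqueue []
  #2 pop 1: in=[-3,3] → [-3,2] (was ⊥); enqueue [0]
  #3 pop 2: in=[-3,3] → [-3,3] (no change)
  #4 pop 0: in=[-3,3] → [-3,3] (no change)

Fixpoint:
  val[0] = [-3,3]
  val[1] = [-3,2]
  val[2] = [-3,3]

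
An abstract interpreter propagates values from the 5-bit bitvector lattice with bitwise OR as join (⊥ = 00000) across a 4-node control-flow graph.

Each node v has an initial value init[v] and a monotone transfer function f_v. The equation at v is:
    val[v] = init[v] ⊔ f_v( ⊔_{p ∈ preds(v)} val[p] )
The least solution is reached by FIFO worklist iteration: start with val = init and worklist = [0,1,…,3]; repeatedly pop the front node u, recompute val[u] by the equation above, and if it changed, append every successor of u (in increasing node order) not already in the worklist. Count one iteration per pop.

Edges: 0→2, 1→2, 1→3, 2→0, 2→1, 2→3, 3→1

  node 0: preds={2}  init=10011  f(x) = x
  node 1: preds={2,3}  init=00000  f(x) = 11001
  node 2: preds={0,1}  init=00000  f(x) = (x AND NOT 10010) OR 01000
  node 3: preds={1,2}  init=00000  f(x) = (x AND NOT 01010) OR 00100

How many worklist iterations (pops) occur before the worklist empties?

Worklist (7 pops):
  #1 pop 0: in=00000 → 10011 (no change)
  #2 pop 1: in=00000 → 11001 (was 00000); enqueue []
  #3 pop 2: in=11011 → 01001 (was 00000); enqueue [0,1]
  #4 pop 3: in=11001 → 10101 (was 00000); enqueue []
  #5 pop 0: in=01001 → 11011 (was 10011); enqueue [2]
  #6 pop 1: in=11101 → 11001 (no change)
  #7 pop 2: in=11011 → 01001 (no change)

Fixpoint:
  val[0] = 11011
  val[1] = 11001
  val[2] = 01001
  val[3] = 10101

7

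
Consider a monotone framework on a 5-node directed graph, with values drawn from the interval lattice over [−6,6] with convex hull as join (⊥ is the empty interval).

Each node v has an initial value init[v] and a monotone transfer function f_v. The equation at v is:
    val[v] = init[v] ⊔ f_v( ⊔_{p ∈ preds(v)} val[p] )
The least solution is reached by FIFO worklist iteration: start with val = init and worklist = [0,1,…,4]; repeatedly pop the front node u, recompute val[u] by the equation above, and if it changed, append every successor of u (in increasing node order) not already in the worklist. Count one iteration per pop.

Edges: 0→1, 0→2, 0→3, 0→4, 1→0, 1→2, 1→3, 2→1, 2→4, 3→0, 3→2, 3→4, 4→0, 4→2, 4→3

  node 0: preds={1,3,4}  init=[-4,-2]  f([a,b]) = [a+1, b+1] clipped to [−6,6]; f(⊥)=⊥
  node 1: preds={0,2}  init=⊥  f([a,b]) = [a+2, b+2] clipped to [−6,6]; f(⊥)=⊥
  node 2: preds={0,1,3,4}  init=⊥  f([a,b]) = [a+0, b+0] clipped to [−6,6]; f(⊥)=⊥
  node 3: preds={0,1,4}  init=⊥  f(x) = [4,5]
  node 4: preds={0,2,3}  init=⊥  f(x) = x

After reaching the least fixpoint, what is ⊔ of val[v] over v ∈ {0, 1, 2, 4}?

[-4,6]

Iteration log — 14 steps:
  step 1. node 0  ⊔preds=⊥  new=[-4,-2]  stable
  step 2. node 1  ⊔preds=[-4,-2]  new=[-2,0]  old=⊥  +wl: 0
  step 3. node 2  ⊔preds=[-4,0]  new=[-4,0]  old=⊥  +wl: 1
  step 4. node 3  ⊔preds=[-4,0]  new=[4,5]  old=⊥  +wl: 2
  step 5. node 4  ⊔preds=[-4,5]  new=[-4,5]  old=⊥  +wl: 3
  step 6. node 0  ⊔preds=[-4,5]  new=[-4,6]  old=[-4,-2]  +wl: 4
  step 7. node 1  ⊔preds=[-4,6]  new=[-2,6]  old=[-2,0]  +wl: 0
  step 8. node 2  ⊔preds=[-4,6]  new=[-4,6]  old=[-4,0]  +wl: 1
  step 9. node 3  ⊔preds=[-4,6]  new=[4,5]  stable
  step 10. node 4  ⊔preds=[-4,6]  new=[-4,6]  old=[-4,5]  +wl: 2,3
  step 11. node 0  ⊔preds=[-4,6]  new=[-4,6]  stable
  step 12. node 1  ⊔preds=[-4,6]  new=[-2,6]  stable
  step 13. node 2  ⊔preds=[-4,6]  new=[-4,6]  stable
  step 14. node 3  ⊔preds=[-4,6]  new=[4,5]  stable

Least fixpoint reached:
  node 0: [-4,6]
  node 1: [-2,6]
  node 2: [-4,6]
  node 3: [4,5]
  node 4: [-4,6]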